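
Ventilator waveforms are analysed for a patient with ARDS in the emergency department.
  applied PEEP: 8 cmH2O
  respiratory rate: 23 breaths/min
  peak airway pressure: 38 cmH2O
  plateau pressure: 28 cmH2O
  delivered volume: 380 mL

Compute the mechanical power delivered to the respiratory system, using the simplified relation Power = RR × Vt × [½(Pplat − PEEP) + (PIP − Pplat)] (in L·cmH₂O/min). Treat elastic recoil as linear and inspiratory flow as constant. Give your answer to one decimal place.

Per-breath work = Vt × [½(Pplat−PEEP) + (PIP−Pplat)] = 0.380 × [0.5×20.0 + 10.0] = 0.380 × 20.0 = 7.6 L·cmH2O.
Power = 23 × 7.6 = 174.8 L·cmH2O/min.

174.8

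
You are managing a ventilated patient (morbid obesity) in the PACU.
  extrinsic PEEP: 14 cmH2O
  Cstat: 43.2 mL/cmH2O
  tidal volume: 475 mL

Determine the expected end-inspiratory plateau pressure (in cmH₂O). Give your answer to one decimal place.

Pplat = PEEP + Vt / Cstat = 14 + 475 / 43.2 = 14 + 10.995 = 24.995 cmH2O.

25.0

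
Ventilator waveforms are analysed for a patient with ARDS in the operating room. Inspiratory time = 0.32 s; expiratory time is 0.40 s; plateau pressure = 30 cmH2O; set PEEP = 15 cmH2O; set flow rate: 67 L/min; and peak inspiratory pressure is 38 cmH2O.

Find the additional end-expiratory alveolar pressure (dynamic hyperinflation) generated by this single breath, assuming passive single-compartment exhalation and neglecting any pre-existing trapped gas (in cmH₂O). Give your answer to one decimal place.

1.4

Flow: 67 L/min ÷ 60 = 1.1167 L/s.
Vt = flow × Ti = 1.1167 L/s × 0.32 s × 1000 mL/L = 357.34 mL.
R = (PIP − Pplat)/V̇ = (38 − 30) / 1.1167 = 8.0/1.1167 = 7.164 cmH2O·s/L.
C = Vt/(Pplat − PEEP) = 357.34 / (30 − 15) = 357.34/15.0 = 23.823 mL/cmH2O.
τ = R × C = 7.164 × 0.02382 L/cmH2O = 0.1706 s.
Fraction remaining = e^(−Te/τ) = e^(−0.40/0.1706) = 0.09588; trapped volume = 357.34 × 0.09588 = 34.262 mL.
Additional alveolar pressure from trapping ≈ V_trapped / C = 34.262 / 23.823 = 1.438 cmH2O.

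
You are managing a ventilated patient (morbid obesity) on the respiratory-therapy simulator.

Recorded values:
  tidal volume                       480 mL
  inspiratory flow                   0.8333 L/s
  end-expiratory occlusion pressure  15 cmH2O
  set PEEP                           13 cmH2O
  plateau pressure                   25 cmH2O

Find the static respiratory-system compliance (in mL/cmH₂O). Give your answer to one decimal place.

End-expiratory occlusion gives total PEEP = 15 cmH2O (intrinsic PEEP = 15 − 13 = 2). Use total PEEP for the elastic gradient.
Cstat = Vt / (Pplat − PEEPtotal) = 480 / (25 − 15) = 480 / 10.0 = 48.0 mL/cmH2O.

48.0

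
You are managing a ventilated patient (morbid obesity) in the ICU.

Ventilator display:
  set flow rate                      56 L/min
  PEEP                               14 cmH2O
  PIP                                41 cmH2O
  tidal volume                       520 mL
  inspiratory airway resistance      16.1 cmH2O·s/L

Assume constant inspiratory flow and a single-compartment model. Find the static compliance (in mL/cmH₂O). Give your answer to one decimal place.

43.4

Flow: 56 L/min ÷ 60 = 0.9333 L/s.
Equation of motion (constant flow): PIP = Vt/C + R·V̇ + PEEP.
Vt/C = PIP − R·V̇ − PEEP = 41 − 16.1×0.9333 − 14 = 41 − 15.026 − 14 = 11.974 cmH2O.
C = Vt / 11.974 = 520 / 11.974 = 43.427 mL/cmH2O.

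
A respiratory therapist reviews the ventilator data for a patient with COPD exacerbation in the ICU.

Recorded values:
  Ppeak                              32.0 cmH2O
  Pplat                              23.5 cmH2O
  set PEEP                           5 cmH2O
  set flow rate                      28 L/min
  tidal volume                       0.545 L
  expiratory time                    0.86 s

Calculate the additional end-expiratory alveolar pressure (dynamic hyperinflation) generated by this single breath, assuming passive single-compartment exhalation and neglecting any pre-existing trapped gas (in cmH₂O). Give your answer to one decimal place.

3.7

Flow: 28 L/min ÷ 60 = 0.4667 L/s.
R = (PIP − Pplat)/V̇ = (32.0 − 23.5) / 0.4667 = 8.5/0.4667 = 18.213 cmH2O·s/L.
C = Vt/(Pplat − PEEP) = 545.0 / (23.5 − 5) = 545.0/18.5 = 29.459 mL/cmH2O.
τ = R × C = 18.213 × 0.02946 L/cmH2O = 0.5366 s.
Fraction remaining = e^(−Te/τ) = e^(−0.86/0.5366) = 0.2014; trapped volume = 545.0 × 0.2014 = 109.76 mL.
Additional alveolar pressure from trapping ≈ V_trapped / C = 109.76 / 29.459 = 3.726 cmH2O.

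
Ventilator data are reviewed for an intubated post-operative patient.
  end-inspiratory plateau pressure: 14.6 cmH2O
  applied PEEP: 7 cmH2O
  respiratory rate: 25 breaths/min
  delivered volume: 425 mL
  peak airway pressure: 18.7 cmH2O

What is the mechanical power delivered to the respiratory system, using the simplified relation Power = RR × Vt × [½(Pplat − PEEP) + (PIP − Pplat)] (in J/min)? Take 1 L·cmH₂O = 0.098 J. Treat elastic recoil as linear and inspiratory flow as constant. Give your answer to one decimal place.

8.2

Per-breath work = Vt × [½(Pplat−PEEP) + (PIP−Pplat)] = 0.425 × [0.5×7.6 + 4.1] = 0.425 × 7.9 = 3.358 L·cmH2O.
Power = 25 × 3.358 = 83.95 L·cmH2O/min.
× 0.098 J/(L·cmH2O) → 8.227 J/min.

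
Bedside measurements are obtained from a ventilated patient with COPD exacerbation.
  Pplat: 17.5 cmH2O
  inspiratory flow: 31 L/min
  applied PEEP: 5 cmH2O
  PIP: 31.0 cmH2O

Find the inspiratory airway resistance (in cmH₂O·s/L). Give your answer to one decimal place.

Flow: 31 L/min ÷ 60 = 0.5167 L/s.
Raw = (PIP − Pplat) / flow = (31.0 − 17.5) / 0.5167 = 13.5 / 0.5167 = 26.127 cmH2O·s/L.

26.1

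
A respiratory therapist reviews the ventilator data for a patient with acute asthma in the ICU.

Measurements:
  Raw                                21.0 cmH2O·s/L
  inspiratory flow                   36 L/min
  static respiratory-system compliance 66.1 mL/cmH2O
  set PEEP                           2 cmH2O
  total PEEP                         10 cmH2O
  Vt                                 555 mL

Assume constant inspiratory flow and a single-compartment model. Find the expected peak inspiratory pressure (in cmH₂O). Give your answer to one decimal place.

31.0

Flow: 36 L/min ÷ 60 = 0.6 L/s.
Total PEEP = 10 cmH2O (set 2 + intrinsic 8); this is the baseline alveolar pressure.
Equation of motion (constant flow): PIP = Vt/C + R·V̇ + PEEP.
PIP = 555/66.1 + 21.0×0.6 + 10 = 8.396 + 12.6 + 10 = 30.996 cmH2O.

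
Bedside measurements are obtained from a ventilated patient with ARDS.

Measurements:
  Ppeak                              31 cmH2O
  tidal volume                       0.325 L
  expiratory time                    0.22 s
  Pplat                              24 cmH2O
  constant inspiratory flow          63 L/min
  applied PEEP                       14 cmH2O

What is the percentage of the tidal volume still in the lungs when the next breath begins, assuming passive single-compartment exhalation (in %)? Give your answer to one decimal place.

Flow: 63 L/min ÷ 60 = 1.05 L/s.
R = (PIP − Pplat)/V̇ = (31 − 24) / 1.05 = 7.0/1.05 = 6.667 cmH2O·s/L.
C = Vt/(Pplat − PEEP) = 325.0 / (24 − 14) = 325.0/10.0 = 32.5 mL/cmH2O.
τ = R × C = 6.667 × 0.0325 L/cmH2O = 0.2167 s.
Fraction remaining at end-expiration = e^(−Te/τ) = e^(−0.22/0.2167) = 0.3623 → 36.23%.

36.2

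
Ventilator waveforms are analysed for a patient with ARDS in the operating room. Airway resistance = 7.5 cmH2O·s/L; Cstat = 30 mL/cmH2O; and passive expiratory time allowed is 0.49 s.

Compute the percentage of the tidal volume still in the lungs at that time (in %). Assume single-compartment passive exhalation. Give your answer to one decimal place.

τ = R × C = 7.5 × 30 mL/cmH2O = 7.5 × 0.030 L/cmH2O = 0.225 s.
Passive exhalation: V(t)/V₀ = e^(−t/τ) = e^(−0.49/0.225) = 0.1133.
Fraction remaining = 0.1133 → 11.33%.

11.3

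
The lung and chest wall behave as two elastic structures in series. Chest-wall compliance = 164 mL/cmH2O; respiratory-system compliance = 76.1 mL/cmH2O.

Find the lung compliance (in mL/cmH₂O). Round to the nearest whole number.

142

1/CL = 1/Crs − 1/Ccw.
1/CL = 1/76.1 − 1/164 = 0.007043.
CL = 141.98 mL/cmH2O.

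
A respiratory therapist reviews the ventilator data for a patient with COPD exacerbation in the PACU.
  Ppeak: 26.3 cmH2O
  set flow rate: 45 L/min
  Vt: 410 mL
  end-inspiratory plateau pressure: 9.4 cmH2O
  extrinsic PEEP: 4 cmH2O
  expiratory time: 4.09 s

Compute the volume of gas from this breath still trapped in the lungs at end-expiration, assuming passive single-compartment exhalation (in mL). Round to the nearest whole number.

38

Flow: 45 L/min ÷ 60 = 0.75 L/s.
R = (PIP − Pplat)/V̇ = (26.3 − 9.4) / 0.75 = 16.9/0.75 = 22.533 cmH2O·s/L.
C = Vt/(Pplat − PEEP) = 410.0 / (9.4 − 4) = 410.0/5.4 = 75.926 mL/cmH2O.
τ = R × C = 22.533 × 0.07593 L/cmH2O = 1.711 s.
Fraction remaining = e^(−Te/τ) = e^(−4.09/1.711) = 0.09159.
Trapped volume = 410.0 × 0.09159 = 37.552 mL.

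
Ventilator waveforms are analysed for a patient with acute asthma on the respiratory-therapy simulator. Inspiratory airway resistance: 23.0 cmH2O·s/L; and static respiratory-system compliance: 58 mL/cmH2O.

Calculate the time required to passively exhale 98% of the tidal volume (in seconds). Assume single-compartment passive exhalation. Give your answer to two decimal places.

5.22

τ = R × C = 23.0 × 58 mL/cmH2O = 23.0 × 0.058 L/cmH2O = 1.334 s.
Exhaled fraction f = 1 − e^(−t/τ) → t = −τ·ln(1 − f) = −1.334·ln(0.02) = 5.219 s.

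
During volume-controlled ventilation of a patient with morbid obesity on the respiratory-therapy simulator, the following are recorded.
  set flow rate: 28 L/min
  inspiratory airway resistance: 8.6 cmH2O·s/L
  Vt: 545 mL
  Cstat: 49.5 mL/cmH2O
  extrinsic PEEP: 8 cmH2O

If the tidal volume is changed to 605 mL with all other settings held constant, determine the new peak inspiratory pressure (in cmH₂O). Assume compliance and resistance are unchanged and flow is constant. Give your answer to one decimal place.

Flow: 28 L/min ÷ 60 = 0.4667 L/s.
PIP = Vt/C + R·V̇ + PEEP (constant-flow equation of motion).
Only the elastic term changes: ΔPIP = ΔVt / C = (605 − 545) / 49.5 = 1.212 cmH2O.
Original PIP = 545/49.5 + 8.6×0.4667 + 8 = 23.024 cmH2O; new PIP = 23.024 + (1.212) = 24.236 cmH2O.

24.2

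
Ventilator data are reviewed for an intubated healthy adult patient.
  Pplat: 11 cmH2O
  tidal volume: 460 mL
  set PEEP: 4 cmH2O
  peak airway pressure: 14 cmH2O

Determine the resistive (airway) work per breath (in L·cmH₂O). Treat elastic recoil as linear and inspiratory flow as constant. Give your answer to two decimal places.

1.38

With constant inspiratory flow the resistive pressure is constant at PIP − Pplat = 14 − 11 = 3.0 cmH2O, so resistive work = 3.0 × 0.460 = 1.38 L·cmH2O.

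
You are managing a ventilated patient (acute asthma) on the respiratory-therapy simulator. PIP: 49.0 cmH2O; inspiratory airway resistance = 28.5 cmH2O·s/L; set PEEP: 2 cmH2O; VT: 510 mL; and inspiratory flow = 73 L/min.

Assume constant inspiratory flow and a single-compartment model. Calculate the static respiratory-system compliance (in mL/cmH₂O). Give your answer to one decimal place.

41.4

Flow: 73 L/min ÷ 60 = 1.2167 L/s.
Equation of motion (constant flow): PIP = Vt/C + R·V̇ + PEEP.
Vt/C = PIP − R·V̇ − PEEP = 49.0 − 28.5×1.2167 − 2 = 49.0 − 34.676 − 2 = 12.324 cmH2O.
C = Vt / 12.324 = 510 / 12.324 = 41.383 mL/cmH2O.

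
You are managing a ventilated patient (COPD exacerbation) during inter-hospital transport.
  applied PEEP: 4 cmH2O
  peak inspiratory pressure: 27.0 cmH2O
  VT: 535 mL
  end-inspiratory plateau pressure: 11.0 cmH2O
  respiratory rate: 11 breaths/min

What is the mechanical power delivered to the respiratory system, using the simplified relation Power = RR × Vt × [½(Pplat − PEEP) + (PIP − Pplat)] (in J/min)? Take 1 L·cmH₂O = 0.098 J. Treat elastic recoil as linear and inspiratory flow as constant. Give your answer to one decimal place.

Per-breath work = Vt × [½(Pplat−PEEP) + (PIP−Pplat)] = 0.535 × [0.5×7.0 + 16.0] = 0.535 × 19.5 = 10.433 L·cmH2O.
Power = 11 × 10.433 = 114.76 L·cmH2O/min.
× 0.098 J/(L·cmH2O) → 11.246 J/min.

11.2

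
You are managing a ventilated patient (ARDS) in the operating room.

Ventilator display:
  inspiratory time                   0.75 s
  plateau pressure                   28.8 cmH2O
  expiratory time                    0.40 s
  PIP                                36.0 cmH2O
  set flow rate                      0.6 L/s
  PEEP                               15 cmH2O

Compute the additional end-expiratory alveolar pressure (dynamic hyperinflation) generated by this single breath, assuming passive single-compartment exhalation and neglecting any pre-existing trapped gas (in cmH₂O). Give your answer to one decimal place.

Vt = flow × Ti = 0.6 L/s × 0.75 s × 1000 mL/L = 450.0 mL.
R = (PIP − Pplat)/V̇ = (36.0 − 28.8) / 0.6 = 7.2/0.6 = 12.0 cmH2O·s/L.
C = Vt/(Pplat − PEEP) = 450.0 / (28.8 − 15) = 450.0/13.8 = 32.609 mL/cmH2O.
τ = R × C = 12.0 × 0.03261 L/cmH2O = 0.3913 s.
Fraction remaining = e^(−Te/τ) = e^(−0.40/0.3913) = 0.3598; trapped volume = 450.0 × 0.3598 = 161.91 mL.
Additional alveolar pressure from trapping ≈ V_trapped / C = 161.91 / 32.609 = 4.965 cmH2O.

5.0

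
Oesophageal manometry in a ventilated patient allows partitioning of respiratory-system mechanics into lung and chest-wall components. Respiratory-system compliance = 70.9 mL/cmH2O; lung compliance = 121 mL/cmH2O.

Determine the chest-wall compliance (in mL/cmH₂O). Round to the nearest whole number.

1/Ccw = 1/Crs − 1/CL.
1/Ccw = 1/70.9 − 1/121 = 0.00584.
Ccw = 171.23 mL/cmH2O.

171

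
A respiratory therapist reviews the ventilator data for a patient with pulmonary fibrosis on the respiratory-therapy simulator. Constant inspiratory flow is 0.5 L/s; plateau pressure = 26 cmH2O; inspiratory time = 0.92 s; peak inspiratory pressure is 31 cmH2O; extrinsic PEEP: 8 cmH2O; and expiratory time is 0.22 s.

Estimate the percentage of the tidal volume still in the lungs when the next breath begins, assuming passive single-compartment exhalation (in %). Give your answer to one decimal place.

42.3

Vt = flow × Ti = 0.5 L/s × 0.92 s × 1000 mL/L = 460.0 mL.
R = (PIP − Pplat)/V̇ = (31 − 26) / 0.5 = 5.0/0.5 = 10.0 cmH2O·s/L.
C = Vt/(Pplat − PEEP) = 460.0 / (26 − 8) = 460.0/18.0 = 25.556 mL/cmH2O.
τ = R × C = 10.0 × 0.02556 L/cmH2O = 0.2556 s.
Fraction remaining at end-expiration = e^(−Te/τ) = e^(−0.22/0.2556) = 0.4229 → 42.29%.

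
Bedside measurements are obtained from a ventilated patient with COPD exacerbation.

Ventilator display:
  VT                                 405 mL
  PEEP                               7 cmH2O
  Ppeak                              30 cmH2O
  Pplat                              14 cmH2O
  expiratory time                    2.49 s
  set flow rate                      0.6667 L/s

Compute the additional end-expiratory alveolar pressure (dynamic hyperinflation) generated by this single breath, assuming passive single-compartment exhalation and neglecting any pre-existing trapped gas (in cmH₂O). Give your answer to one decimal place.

1.2

R = (PIP − Pplat)/V̇ = (30 − 14) / 0.6667 = 16.0/0.6667 = 23.999 cmH2O·s/L.
C = Vt/(Pplat − PEEP) = 405.0 / (14 − 7) = 405.0/7.0 = 57.857 mL/cmH2O.
τ = R × C = 23.999 × 0.05786 L/cmH2O = 1.389 s.
Fraction remaining = e^(−Te/τ) = e^(−2.49/1.389) = 0.1665; trapped volume = 405.0 × 0.1665 = 67.433 mL.
Additional alveolar pressure from trapping ≈ V_trapped / C = 67.433 / 57.857 = 1.166 cmH2O.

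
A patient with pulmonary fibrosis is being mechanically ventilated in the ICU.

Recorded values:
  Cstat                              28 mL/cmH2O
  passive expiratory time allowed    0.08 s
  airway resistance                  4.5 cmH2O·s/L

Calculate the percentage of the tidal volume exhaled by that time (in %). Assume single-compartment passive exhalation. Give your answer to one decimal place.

47.0

τ = R × C = 4.5 × 28 mL/cmH2O = 4.5 × 0.028 L/cmH2O = 0.126 s.
Passive exhalation: V(t)/V₀ = e^(−t/τ) = e^(−0.08/0.126) = 0.53.
Fraction exhaled = 1 − 0.53 = 0.47 → 47.0%.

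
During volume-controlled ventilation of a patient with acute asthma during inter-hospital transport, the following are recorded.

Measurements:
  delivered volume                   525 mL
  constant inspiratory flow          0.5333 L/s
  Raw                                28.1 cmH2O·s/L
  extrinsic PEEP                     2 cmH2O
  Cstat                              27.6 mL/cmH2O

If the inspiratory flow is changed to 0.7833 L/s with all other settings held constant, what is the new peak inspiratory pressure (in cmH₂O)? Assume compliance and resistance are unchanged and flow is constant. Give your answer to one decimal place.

43.0

PIP = Vt/C + R·V̇ + PEEP (constant-flow equation of motion).
Only the resistive term changes: ΔPIP = R × ΔV̇ = 28.1 × (0.7833 − 0.5333) = 28.1 × 0.25 = 7.025 cmH2O.
Original PIP = 525/27.6 + 28.1×0.5333 + 2 = 36.007 cmH2O; new PIP = 36.007 + (7.025) = 43.032 cmH2O.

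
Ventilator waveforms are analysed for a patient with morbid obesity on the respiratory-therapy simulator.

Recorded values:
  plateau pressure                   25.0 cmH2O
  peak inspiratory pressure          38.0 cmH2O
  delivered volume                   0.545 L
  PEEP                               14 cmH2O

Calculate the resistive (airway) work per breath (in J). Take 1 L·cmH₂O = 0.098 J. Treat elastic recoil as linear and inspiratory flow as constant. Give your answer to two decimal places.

With constant inspiratory flow the resistive pressure is constant at PIP − Pplat = 38.0 − 25.0 = 13.0 cmH2O, so resistive work = 13.0 × 0.545 = 7.085 L·cmH2O.
× 0.098 J/(L·cmH2O) → 0.6943 J.

0.69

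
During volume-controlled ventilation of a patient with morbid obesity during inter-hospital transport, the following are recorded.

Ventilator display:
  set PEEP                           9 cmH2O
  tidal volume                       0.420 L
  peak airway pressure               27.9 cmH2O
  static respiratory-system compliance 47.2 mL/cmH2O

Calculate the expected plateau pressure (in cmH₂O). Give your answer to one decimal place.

17.9

Pplat = PEEP + Vt / Cstat = 9 + 420 / 47.2 = 9 + 8.898 = 17.898 cmH2O.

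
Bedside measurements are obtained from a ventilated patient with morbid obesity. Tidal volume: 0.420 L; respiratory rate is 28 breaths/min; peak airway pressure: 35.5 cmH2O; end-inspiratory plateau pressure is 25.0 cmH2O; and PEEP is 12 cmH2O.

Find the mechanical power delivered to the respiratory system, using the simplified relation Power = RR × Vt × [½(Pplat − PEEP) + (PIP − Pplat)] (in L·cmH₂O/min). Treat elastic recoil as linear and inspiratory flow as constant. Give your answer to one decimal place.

199.9

Per-breath work = Vt × [½(Pplat−PEEP) + (PIP−Pplat)] = 0.420 × [0.5×13.0 + 10.5] = 0.420 × 17.0 = 7.14 L·cmH2O.
Power = 28 × 7.14 = 199.92 L·cmH2O/min.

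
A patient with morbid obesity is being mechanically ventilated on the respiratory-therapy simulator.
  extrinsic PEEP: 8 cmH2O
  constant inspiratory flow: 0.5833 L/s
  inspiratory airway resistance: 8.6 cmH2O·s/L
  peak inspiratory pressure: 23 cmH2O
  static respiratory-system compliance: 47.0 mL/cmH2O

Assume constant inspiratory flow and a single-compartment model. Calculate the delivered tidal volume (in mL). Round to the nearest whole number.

469

Equation of motion (constant flow): PIP = Vt/C + R·V̇ + PEEP.
Vt/C = PIP − R·V̇ − PEEP = 23 − 5.016 − 8 = 9.984 cmH2O.
Vt = C × 9.984 = 47.0 × 9.984 = 469.25 mL.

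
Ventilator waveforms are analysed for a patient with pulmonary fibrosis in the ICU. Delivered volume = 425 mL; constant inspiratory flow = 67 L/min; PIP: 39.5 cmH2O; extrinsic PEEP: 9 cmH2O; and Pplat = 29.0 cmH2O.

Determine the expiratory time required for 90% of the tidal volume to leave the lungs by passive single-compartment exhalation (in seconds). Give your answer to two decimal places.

0.46

Flow: 67 L/min ÷ 60 = 1.1167 L/s.
R = (PIP − Pplat)/V̇ = (39.5 − 29.0) / 1.1167 = 10.5/1.1167 = 9.403 cmH2O·s/L.
C = Vt/(Pplat − PEEP) = 425.0 / (29.0 − 9) = 425.0/20.0 = 21.25 mL/cmH2O.
τ = R × C = 9.403 × 0.02125 L/cmH2O = 0.1998 s.
t = −τ·ln(1 − 0.90) = −0.1998·ln(0.1) = 0.4601 s.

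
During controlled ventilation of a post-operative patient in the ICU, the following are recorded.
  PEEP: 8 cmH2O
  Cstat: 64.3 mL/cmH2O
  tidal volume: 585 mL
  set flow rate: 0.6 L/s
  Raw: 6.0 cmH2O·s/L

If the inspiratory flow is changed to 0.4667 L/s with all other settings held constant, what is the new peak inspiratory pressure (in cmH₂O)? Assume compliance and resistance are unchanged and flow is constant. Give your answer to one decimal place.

PIP = Vt/C + R·V̇ + PEEP (constant-flow equation of motion).
Only the resistive term changes: ΔPIP = R × ΔV̇ = 6.0 × (0.4667 − 0.6) = 6.0 × -0.1333 = -0.7998 cmH2O.
Original PIP = 585/64.3 + 6.0×0.6 + 8 = 20.698 cmH2O; new PIP = 20.698 + (-0.7998) = 19.898 cmH2O.

19.9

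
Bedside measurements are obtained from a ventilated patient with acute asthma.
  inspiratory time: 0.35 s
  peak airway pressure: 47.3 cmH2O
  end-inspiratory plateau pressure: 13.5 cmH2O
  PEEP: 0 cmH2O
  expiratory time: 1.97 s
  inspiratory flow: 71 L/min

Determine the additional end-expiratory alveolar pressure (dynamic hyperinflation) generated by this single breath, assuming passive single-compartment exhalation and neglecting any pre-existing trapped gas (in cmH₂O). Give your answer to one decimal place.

1.4

Flow: 71 L/min ÷ 60 = 1.1833 L/s.
Vt = flow × Ti = 1.1833 L/s × 0.35 s × 1000 mL/L = 414.16 mL.
R = (PIP − Pplat)/V̇ = (47.3 − 13.5) / 1.1833 = 33.8/1.1833 = 28.564 cmH2O·s/L.
C = Vt/(Pplat − PEEP) = 414.16 / (13.5 − 0) = 414.16/13.5 = 30.679 mL/cmH2O.
τ = R × C = 28.564 × 0.03068 L/cmH2O = 0.8763 s.
Fraction remaining = e^(−Te/τ) = e^(−1.97/0.8763) = 0.1056; trapped volume = 414.16 × 0.1056 = 43.735 mL.
Additional alveolar pressure from trapping ≈ V_trapped / C = 43.735 / 30.679 = 1.426 cmH2O.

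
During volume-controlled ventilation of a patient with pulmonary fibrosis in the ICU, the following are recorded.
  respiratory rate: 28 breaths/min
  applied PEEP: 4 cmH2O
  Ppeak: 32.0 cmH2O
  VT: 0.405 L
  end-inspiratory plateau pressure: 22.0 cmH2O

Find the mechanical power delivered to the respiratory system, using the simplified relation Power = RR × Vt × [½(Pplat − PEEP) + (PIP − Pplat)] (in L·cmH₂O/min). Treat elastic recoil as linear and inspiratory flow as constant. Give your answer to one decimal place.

215.5

Per-breath work = Vt × [½(Pplat−PEEP) + (PIP−Pplat)] = 0.405 × [0.5×18.0 + 10.0] = 0.405 × 19.0 = 7.695 L·cmH2O.
Power = 28 × 7.695 = 215.46 L·cmH2O/min.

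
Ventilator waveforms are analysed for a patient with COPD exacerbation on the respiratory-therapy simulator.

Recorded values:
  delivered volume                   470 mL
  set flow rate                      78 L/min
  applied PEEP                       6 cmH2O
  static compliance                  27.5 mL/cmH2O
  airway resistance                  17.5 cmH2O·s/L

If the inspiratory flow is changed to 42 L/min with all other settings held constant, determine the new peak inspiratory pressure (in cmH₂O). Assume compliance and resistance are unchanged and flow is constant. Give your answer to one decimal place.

Flow: 78 L/min ÷ 60 = 1.3 L/s.
New flow: 42 L/min ÷ 60 = 0.7 L/s.
PIP = Vt/C + R·V̇ + PEEP (constant-flow equation of motion).
Only the resistive term changes: ΔPIP = R × ΔV̇ = 17.5 × (0.7 − 1.3) = 17.5 × -0.6 = -10.5 cmH2O.
Original PIP = 470/27.5 + 17.5×1.3 + 6 = 45.841 cmH2O; new PIP = 45.841 + (-10.5) = 35.341 cmH2O.

35.3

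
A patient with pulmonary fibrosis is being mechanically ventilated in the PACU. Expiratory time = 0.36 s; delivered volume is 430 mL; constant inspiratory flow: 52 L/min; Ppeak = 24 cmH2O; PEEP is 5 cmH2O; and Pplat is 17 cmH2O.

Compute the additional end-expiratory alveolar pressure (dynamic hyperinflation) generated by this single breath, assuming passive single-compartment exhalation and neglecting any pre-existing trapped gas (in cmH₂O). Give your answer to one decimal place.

Flow: 52 L/min ÷ 60 = 0.8667 L/s.
R = (PIP − Pplat)/V̇ = (24 − 17) / 0.8667 = 7.0/0.8667 = 8.077 cmH2O·s/L.
C = Vt/(Pplat − PEEP) = 430.0 / (17 − 5) = 430.0/12.0 = 35.833 mL/cmH2O.
τ = R × C = 8.077 × 0.03583 L/cmH2O = 0.2894 s.
Fraction remaining = e^(−Te/τ) = e^(−0.36/0.2894) = 0.2882; trapped volume = 430.0 × 0.2882 = 123.93 mL.
Additional alveolar pressure from trapping ≈ V_trapped / C = 123.93 / 35.833 = 3.459 cmH2O.

3.5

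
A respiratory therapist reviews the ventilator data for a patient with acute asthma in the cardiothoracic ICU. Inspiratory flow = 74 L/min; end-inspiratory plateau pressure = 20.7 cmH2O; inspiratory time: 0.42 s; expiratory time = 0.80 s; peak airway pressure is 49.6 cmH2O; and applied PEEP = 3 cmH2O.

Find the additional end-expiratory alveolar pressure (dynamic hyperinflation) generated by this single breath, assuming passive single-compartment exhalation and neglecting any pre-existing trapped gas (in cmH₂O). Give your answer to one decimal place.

Flow: 74 L/min ÷ 60 = 1.2333 L/s.
Vt = flow × Ti = 1.2333 L/s × 0.42 s × 1000 mL/L = 517.99 mL.
R = (PIP − Pplat)/V̇ = (49.6 − 20.7) / 1.2333 = 28.9/1.2333 = 23.433 cmH2O·s/L.
C = Vt/(Pplat − PEEP) = 517.99 / (20.7 − 3) = 517.99/17.7 = 29.265 mL/cmH2O.
τ = R × C = 23.433 × 0.02927 L/cmH2O = 0.6859 s.
Fraction remaining = e^(−Te/τ) = e^(−0.80/0.6859) = 0.3115; trapped volume = 517.99 × 0.3115 = 161.35 mL.
Additional alveolar pressure from trapping ≈ V_trapped / C = 161.35 / 29.265 = 5.513 cmH2O.

5.5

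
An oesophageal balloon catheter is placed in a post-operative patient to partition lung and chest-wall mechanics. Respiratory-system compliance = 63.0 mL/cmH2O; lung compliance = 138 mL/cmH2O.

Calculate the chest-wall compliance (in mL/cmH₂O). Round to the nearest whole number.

1/Ccw = 1/Crs − 1/CL.
1/Ccw = 1/63.0 − 1/138 = 0.008627.
Ccw = 115.92 mL/cmH2O.

116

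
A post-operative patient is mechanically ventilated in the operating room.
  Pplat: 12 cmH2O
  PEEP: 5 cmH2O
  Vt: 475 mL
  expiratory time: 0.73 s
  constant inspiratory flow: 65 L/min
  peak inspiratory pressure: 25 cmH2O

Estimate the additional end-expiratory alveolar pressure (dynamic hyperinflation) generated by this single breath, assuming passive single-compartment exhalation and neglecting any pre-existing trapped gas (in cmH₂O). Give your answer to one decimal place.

2.9

Flow: 65 L/min ÷ 60 = 1.0833 L/s.
R = (PIP − Pplat)/V̇ = (25 − 12) / 1.0833 = 13.0/1.0833 = 12.0 cmH2O·s/L.
C = Vt/(Pplat − PEEP) = 475.0 / (12 − 5) = 475.0/7.0 = 67.857 mL/cmH2O.
τ = R × C = 12.0 × 0.06786 L/cmH2O = 0.8143 s.
Fraction remaining = e^(−Te/τ) = e^(−0.73/0.8143) = 0.408; trapped volume = 475.0 × 0.408 = 193.8 mL.
Additional alveolar pressure from trapping ≈ V_trapped / C = 193.8 / 67.857 = 2.856 cmH2O.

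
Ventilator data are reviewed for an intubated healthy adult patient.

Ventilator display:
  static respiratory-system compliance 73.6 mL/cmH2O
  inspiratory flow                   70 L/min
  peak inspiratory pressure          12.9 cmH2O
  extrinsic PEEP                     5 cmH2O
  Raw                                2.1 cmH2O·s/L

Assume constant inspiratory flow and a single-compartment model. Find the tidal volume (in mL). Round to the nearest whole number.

401

Flow: 70 L/min ÷ 60 = 1.1667 L/s.
Equation of motion (constant flow): PIP = Vt/C + R·V̇ + PEEP.
Vt/C = PIP − R·V̇ − PEEP = 12.9 − 2.45 − 5 = 5.45 cmH2O.
Vt = C × 5.45 = 73.6 × 5.45 = 401.12 mL.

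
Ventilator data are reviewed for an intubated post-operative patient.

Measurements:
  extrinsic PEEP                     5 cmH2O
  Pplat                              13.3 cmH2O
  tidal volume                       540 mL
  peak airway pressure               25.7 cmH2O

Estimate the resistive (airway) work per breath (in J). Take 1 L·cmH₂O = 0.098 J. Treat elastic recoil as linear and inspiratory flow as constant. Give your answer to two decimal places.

0.66

With constant inspiratory flow the resistive pressure is constant at PIP − Pplat = 25.7 − 13.3 = 12.4 cmH2O, so resistive work = 12.4 × 0.540 = 6.696 L·cmH2O.
× 0.098 J/(L·cmH2O) → 0.6562 J.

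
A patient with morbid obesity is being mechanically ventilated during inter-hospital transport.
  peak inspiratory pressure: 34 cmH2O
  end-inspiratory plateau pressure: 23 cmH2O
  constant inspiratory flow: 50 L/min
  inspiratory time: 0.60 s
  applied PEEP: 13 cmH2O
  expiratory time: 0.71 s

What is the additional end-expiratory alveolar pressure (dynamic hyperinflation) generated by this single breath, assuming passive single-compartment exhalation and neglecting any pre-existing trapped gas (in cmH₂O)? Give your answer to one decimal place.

Flow: 50 L/min ÷ 60 = 0.8333 L/s.
Vt = flow × Ti = 0.8333 L/s × 0.60 s × 1000 mL/L = 499.98 mL.
R = (PIP − Pplat)/V̇ = (34 − 23) / 0.8333 = 11.0/0.8333 = 13.201 cmH2O·s/L.
C = Vt/(Pplat − PEEP) = 499.98 / (23 − 13) = 499.98/10.0 = 49.998 mL/cmH2O.
τ = R × C = 13.201 × 0.05 L/cmH2O = 0.6601 s.
Fraction remaining = e^(−Te/τ) = e^(−0.71/0.6601) = 0.3411; trapped volume = 499.98 × 0.3411 = 170.54 mL.
Additional alveolar pressure from trapping ≈ V_trapped / C = 170.54 / 49.998 = 3.411 cmH2O.

3.4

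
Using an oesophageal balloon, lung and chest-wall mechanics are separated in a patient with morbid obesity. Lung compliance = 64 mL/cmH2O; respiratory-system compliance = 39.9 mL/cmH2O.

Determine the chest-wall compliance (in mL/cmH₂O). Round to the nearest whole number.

1/Ccw = 1/Crs − 1/CL.
1/Ccw = 1/39.9 − 1/64 = 0.009438.
Ccw = 105.95 mL/cmH2O.

106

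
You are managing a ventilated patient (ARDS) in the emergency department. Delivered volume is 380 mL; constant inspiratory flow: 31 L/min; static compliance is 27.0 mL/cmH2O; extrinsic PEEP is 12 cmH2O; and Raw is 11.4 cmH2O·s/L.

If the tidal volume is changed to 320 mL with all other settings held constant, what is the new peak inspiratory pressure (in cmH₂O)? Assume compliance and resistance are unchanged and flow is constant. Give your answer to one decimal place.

29.7

Flow: 31 L/min ÷ 60 = 0.5167 L/s.
PIP = Vt/C + R·V̇ + PEEP (constant-flow equation of motion).
Only the elastic term changes: ΔPIP = ΔVt / C = (320 − 380) / 27.0 = -2.222 cmH2O.
Original PIP = 380/27.0 + 11.4×0.5167 + 12 = 31.964 cmH2O; new PIP = 31.964 + (-2.222) = 29.742 cmH2O.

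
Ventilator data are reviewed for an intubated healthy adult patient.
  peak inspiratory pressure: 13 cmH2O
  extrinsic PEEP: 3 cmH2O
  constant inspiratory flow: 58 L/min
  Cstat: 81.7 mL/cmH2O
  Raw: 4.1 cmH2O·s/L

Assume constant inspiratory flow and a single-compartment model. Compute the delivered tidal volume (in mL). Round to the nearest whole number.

Flow: 58 L/min ÷ 60 = 0.9667 L/s.
Equation of motion (constant flow): PIP = Vt/C + R·V̇ + PEEP.
Vt/C = PIP − R·V̇ − PEEP = 13 − 3.963 − 3 = 6.037 cmH2O.
Vt = C × 6.037 = 81.7 × 6.037 = 493.22 mL.

493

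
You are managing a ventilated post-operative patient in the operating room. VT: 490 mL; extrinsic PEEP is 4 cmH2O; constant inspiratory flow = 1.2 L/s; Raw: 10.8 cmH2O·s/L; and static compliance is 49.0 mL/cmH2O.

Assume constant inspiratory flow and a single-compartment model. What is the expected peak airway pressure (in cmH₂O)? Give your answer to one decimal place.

27.0

Equation of motion (constant flow): PIP = Vt/C + R·V̇ + PEEP.
PIP = 490/49.0 + 10.8×1.2 + 4 = 10.0 + 12.96 + 4 = 26.96 cmH2O.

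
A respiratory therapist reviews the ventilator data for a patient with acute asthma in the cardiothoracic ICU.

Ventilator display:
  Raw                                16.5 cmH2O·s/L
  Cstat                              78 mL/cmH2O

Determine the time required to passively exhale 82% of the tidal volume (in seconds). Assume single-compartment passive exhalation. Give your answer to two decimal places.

2.21

τ = R × C = 16.5 × 78 mL/cmH2O = 16.5 × 0.078 L/cmH2O = 1.287 s.
Exhaled fraction f = 1 − e^(−t/τ) → t = −τ·ln(1 − f) = −1.287·ln(0.18) = 2.207 s.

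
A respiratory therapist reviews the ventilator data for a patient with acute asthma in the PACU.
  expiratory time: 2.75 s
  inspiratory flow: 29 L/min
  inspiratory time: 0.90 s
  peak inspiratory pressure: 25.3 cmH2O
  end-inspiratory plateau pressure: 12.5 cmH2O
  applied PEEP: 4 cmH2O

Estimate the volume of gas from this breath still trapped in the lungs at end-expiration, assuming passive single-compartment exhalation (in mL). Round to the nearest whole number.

57

Flow: 29 L/min ÷ 60 = 0.4833 L/s.
Vt = flow × Ti = 0.4833 L/s × 0.90 s × 1000 mL/L = 434.97 mL.
R = (PIP − Pplat)/V̇ = (25.3 − 12.5) / 0.4833 = 12.8/0.4833 = 26.485 cmH2O·s/L.
C = Vt/(Pplat − PEEP) = 434.97 / (12.5 − 4) = 434.97/8.5 = 51.173 mL/cmH2O.
τ = R × C = 26.485 × 0.05117 L/cmH2O = 1.355 s.
Fraction remaining = e^(−Te/τ) = e^(−2.75/1.355) = 0.1314.
Trapped volume = 434.97 × 0.1314 = 57.155 mL.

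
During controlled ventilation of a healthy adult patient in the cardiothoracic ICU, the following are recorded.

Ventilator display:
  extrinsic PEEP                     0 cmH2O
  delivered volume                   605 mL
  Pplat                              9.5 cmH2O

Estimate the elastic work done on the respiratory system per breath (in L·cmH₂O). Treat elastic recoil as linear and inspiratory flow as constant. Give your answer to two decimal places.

2.87

Elastic work ≈ ½ × (Pplat − PEEP) × Vt = 0.5 × (9.5 − 0) × 0.605 L = 0.5 × 9.5 × 0.605 = 2.874 L·cmH2O.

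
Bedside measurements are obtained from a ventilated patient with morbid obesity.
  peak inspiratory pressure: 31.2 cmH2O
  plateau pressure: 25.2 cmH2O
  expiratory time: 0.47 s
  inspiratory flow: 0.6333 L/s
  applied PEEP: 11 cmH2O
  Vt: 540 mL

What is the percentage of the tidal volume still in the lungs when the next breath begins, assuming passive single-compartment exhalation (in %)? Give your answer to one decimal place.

27.1

R = (PIP − Pplat)/V̇ = (31.2 − 25.2) / 0.6333 = 6.0/0.6333 = 9.474 cmH2O·s/L.
C = Vt/(Pplat − PEEP) = 540.0 / (25.2 − 11) = 540.0/14.2 = 38.028 mL/cmH2O.
τ = R × C = 9.474 × 0.03803 L/cmH2O = 0.3603 s.
Fraction remaining at end-expiration = e^(−Te/τ) = e^(−0.47/0.3603) = 0.2713 → 27.13%.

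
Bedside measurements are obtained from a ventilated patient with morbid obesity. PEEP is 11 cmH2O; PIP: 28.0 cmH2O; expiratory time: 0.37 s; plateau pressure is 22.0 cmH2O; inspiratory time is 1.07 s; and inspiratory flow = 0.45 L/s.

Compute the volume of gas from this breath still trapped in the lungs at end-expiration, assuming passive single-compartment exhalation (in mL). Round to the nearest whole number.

255

Vt = flow × Ti = 0.45 L/s × 1.07 s × 1000 mL/L = 481.5 mL.
R = (PIP − Pplat)/V̇ = (28.0 − 22.0) / 0.45 = 6.0/0.45 = 13.333 cmH2O·s/L.
C = Vt/(Pplat − PEEP) = 481.5 / (22.0 − 11) = 481.5/11.0 = 43.773 mL/cmH2O.
τ = R × C = 13.333 × 0.04377 L/cmH2O = 0.5836 s.
Fraction remaining = e^(−Te/τ) = e^(−0.37/0.5836) = 0.5305.
Trapped volume = 481.5 × 0.5305 = 255.44 mL.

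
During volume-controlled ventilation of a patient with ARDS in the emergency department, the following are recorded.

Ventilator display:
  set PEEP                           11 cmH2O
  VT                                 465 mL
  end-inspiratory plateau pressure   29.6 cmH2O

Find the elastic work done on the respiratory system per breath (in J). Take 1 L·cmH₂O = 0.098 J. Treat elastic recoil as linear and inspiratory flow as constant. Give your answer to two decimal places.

0.42

Elastic work ≈ ½ × (Pplat − PEEP) × Vt = 0.5 × (29.6 − 11) × 0.465 L = 0.5 × 18.6 × 0.465 = 4.325 L·cmH2O.
× 0.098 J/(L·cmH2O) → 0.4239 J.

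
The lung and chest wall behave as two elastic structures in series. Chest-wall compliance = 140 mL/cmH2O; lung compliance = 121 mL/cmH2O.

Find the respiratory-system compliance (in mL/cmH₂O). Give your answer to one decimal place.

64.9

Lung and chest wall are elastances in series: 1/Crs = 1/CL + 1/Ccw.
1/Crs = 1/121 + 1/140 = 0.01541.
Crs = 64.893 mL/cmH2O.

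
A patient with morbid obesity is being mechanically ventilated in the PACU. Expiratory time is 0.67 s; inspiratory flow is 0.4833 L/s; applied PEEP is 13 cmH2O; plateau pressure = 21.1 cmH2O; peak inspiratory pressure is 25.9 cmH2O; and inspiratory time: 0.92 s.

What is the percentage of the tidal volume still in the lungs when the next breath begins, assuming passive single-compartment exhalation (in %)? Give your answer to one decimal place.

29.3

Vt = flow × Ti = 0.4833 L/s × 0.92 s × 1000 mL/L = 444.64 mL.
R = (PIP − Pplat)/V̇ = (25.9 − 21.1) / 0.4833 = 4.8/0.4833 = 9.932 cmH2O·s/L.
C = Vt/(Pplat − PEEP) = 444.64 / (21.1 − 13) = 444.64/8.1 = 54.894 mL/cmH2O.
τ = R × C = 9.932 × 0.05489 L/cmH2O = 0.5452 s.
Fraction remaining at end-expiration = e^(−Te/τ) = e^(−0.67/0.5452) = 0.2926 → 29.26%.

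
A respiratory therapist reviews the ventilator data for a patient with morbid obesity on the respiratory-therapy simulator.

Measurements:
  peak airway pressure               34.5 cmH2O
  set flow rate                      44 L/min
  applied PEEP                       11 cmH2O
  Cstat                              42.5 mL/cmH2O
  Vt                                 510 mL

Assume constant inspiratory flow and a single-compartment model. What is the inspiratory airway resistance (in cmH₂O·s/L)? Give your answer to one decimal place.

15.7

Flow: 44 L/min ÷ 60 = 0.7333 L/s.
Equation of motion (constant flow): PIP = Vt/C + R·V̇ + PEEP.
R·V̇ = PIP − Vt/C − PEEP = 34.5 − 510/42.5 − 11 = 34.5 − 12.0 − 11 = 11.5 cmH2O.
R = 11.5 / 0.7333 = 15.683 cmH2O·s/L.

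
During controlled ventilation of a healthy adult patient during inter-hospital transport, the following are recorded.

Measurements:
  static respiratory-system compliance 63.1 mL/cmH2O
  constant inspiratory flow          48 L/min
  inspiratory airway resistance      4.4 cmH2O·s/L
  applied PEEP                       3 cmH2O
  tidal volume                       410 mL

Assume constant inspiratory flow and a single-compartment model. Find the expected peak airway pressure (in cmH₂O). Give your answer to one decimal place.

13.0

Flow: 48 L/min ÷ 60 = 0.8 L/s.
Equation of motion (constant flow): PIP = Vt/C + R·V̇ + PEEP.
PIP = 410/63.1 + 4.4×0.8 + 3 = 6.498 + 3.52 + 3 = 13.018 cmH2O.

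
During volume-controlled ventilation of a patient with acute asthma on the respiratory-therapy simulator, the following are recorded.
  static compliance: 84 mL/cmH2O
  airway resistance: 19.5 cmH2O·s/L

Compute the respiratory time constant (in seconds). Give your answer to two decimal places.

τ = R × C = 19.5 × 84 mL/cmH2O = 19.5 × 0.084 L/cmH2O = 1.638 s.

1.64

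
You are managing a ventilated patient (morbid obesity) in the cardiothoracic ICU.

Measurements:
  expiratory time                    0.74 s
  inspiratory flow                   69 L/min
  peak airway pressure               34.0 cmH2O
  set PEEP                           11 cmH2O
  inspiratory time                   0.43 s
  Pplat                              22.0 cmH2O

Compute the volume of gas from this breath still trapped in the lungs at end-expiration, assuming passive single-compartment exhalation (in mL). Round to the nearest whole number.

102

Flow: 69 L/min ÷ 60 = 1.15 L/s.
Vt = flow × Ti = 1.15 L/s × 0.43 s × 1000 mL/L = 494.5 mL.
R = (PIP − Pplat)/V̇ = (34.0 − 22.0) / 1.15 = 12.0/1.15 = 10.435 cmH2O·s/L.
C = Vt/(Pplat − PEEP) = 494.5 / (22.0 − 11) = 494.5/11.0 = 44.955 mL/cmH2O.
τ = R × C = 10.435 × 0.04496 L/cmH2O = 0.4692 s.
Fraction remaining = e^(−Te/τ) = e^(−0.74/0.4692) = 0.2066.
Trapped volume = 494.5 × 0.2066 = 102.16 mL.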